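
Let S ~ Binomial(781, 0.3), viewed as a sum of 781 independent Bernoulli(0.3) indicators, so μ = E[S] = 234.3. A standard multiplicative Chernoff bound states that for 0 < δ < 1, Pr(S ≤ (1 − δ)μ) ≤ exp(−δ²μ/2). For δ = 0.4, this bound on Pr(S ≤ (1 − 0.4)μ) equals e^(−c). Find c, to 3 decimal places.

18.744

c = δ²μ/2 = 0.4²·234.3/2 = 18.7440.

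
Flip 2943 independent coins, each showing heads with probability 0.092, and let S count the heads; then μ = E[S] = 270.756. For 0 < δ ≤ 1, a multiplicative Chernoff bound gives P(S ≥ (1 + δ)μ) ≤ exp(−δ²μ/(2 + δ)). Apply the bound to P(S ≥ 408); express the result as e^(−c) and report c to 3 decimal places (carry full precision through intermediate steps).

Write 408 = (1 + δ)μ, so δ = 408/270.756 − 1 = 0.5068918…
Then the exponent is δ²μ/(2 + δ) = (408 − μ)² / (μ·(2 + δ)) = 27.750643.

27.751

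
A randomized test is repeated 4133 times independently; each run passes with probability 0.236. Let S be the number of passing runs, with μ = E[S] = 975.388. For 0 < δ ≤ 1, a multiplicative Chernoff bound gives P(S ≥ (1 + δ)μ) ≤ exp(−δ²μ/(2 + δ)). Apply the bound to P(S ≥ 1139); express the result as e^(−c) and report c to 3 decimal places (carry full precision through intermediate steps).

12.660

Write 1139 = (1 + δ)μ, so δ = 1139/975.388 − 1 = 0.1677404…
Then the exponent is δ²μ/(2 + δ) = (1139 − μ)² / (μ·(2 + δ)) = 12.660347.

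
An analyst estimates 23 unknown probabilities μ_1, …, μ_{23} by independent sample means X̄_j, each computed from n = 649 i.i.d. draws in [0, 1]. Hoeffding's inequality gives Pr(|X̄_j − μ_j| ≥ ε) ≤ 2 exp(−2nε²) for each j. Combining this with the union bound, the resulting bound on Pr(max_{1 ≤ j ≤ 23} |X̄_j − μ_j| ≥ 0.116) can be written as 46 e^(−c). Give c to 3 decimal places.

Union bound over the 23 events: Pr(max_{1 ≤ j ≤ 23} |X̄_j − μ_j| ≥ 0.116) ≤ 23·2·exp(−2nε²) = 46 exp(−2·649·0.116²).
So c = 2·649·0.116² = 17.4659.

17.466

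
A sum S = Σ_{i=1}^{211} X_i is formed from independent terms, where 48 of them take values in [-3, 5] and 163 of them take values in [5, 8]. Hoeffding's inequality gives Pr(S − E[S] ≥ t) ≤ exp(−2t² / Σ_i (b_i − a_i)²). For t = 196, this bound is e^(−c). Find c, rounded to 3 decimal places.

Σ(b_i − a_i)² = 48·8² + 163·3² = 4539.
c = 2t² / 4539 = 2·196² / 4539 = 16.9271.

16.927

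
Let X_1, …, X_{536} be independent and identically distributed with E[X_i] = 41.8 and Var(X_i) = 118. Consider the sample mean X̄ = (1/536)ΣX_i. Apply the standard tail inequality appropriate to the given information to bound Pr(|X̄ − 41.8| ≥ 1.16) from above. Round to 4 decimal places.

0.1636

With mean and variance of each term known, Chebyshev's inequality bounds the deviation of the sum (or sample mean).
Var(X̄) = Var(X_i)/n = 118/536 = 0.22015.
Chebyshev: Pr(|X̄ − 41.8| ≥ 1.16) ≤ Var(X̄)/(1.16)² = 118/(536·1.16²) = 0.1636.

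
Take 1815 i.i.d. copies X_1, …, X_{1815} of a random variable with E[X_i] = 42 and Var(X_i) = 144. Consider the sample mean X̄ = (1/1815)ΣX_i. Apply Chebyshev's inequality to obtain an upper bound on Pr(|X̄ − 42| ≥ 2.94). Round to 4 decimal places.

0.0092

Var(X̄) = Var(X_i)/n = 144/1815 = 0.079339.
Chebyshev: Pr(|X̄ − 42| ≥ 2.94) ≤ Var(X̄)/(2.94)² = 144/(1815·2.94²) = 0.0092.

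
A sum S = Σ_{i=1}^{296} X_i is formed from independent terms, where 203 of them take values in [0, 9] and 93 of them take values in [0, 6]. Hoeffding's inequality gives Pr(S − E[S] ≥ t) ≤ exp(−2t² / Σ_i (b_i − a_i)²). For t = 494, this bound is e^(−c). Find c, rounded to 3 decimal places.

Σ(b_i − a_i)² = 203·9² + 93·6² = 19791.
c = 2t² / 19791 = 2·494² / 19791 = 24.6613.

24.661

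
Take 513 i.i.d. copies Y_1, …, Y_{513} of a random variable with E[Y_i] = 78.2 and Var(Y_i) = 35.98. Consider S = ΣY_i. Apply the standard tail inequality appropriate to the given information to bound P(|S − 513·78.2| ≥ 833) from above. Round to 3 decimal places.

With mean and variance of each term known, Chebyshev's inequality bounds the deviation of the sum (or sample mean).
Var(S) = n·Var(Y_i) = 513·35.98 = 18457.74.
Chebyshev: P(|S − 513·78.2| ≥ 833) ≤ Var(S)/833² = 18457.74/693889 = 0.0266.

0.027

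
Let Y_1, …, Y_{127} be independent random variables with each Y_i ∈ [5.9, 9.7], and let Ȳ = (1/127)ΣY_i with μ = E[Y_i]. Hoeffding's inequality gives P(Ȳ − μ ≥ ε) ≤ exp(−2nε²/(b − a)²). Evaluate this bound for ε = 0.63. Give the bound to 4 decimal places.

0.0009

Exponent: 2nε²/(b − a)² = 2·127·0.63² / 3.8² = 6.98148.
Bound = exp(−6.98148) = 0.00093.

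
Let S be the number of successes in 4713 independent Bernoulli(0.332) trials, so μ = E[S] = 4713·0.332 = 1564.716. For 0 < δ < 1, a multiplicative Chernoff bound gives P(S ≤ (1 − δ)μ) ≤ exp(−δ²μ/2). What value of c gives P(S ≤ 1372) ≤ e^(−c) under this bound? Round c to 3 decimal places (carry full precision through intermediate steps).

Write 1372 = (1 − δ)μ, so δ = 1 − 1372/1564.716 = 0.1231636…
Then the exponent is δ²μ/2 = (μ − 1372)²/(2μ) = 11.867795.

11.868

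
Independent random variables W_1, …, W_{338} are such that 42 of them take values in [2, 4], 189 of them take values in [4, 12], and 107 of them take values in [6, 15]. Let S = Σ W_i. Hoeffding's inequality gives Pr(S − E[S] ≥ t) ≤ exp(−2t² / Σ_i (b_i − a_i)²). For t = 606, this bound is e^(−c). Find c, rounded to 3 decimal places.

35.090

Σ(b_i − a_i)² = 42·2² + 189·8² + 107·9² = 20931.
c = 2t² / 20931 = 2·606² / 20931 = 35.0902.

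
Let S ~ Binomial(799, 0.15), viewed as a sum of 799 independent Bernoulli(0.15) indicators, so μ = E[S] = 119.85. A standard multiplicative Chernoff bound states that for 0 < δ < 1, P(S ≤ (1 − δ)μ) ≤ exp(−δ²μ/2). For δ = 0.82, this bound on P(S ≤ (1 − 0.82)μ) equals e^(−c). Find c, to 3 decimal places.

c = δ²μ/2 = 0.82²·119.85/2 = 40.2936.

40.294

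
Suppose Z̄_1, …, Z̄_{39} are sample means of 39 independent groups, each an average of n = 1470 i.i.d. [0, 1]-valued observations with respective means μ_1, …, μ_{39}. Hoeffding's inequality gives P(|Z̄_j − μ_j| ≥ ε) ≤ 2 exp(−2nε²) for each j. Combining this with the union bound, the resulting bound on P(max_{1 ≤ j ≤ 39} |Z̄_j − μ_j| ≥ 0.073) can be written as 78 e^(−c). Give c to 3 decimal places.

Union bound over the 39 events: P(max_{1 ≤ j ≤ 39} |Z̄_j − μ_j| ≥ 0.073) ≤ 39·2·exp(−2nε²) = 78 exp(−2·1470·0.073²).
So c = 2·1470·0.073² = 15.6673.

15.667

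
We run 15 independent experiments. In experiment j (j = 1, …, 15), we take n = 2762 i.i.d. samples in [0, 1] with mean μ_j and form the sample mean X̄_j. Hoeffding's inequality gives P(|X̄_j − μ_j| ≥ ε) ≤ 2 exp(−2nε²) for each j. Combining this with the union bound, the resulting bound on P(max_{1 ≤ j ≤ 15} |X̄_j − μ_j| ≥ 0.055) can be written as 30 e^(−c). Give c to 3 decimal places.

16.710

Union bound over the 15 events: P(max_{1 ≤ j ≤ 15} |X̄_j − μ_j| ≥ 0.055) ≤ 15·2·exp(−2nε²) = 30 exp(−2·2762·0.055²).
So c = 2·2762·0.055² = 16.7101.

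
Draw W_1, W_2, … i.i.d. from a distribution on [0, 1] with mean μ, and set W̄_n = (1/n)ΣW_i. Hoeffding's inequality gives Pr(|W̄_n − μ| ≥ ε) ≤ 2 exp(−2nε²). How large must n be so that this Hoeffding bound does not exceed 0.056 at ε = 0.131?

105

Require 2·exp(−2nε²) ≤ 0.056, i.e. 2nε² ≥ ln(2/0.056) = 3.575551.
So n ≥ 3.575551 / (2·0.131²) = 104.177.
The smallest integer n is 105.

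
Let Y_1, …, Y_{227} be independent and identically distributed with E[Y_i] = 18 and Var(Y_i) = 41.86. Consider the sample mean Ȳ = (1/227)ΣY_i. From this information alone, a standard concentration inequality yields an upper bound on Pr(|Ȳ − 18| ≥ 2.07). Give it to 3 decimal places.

With mean and variance of each term known, Chebyshev's inequality bounds the deviation of the sum (or sample mean).
Var(Ȳ) = Var(Y_i)/n = 41.86/227 = 0.18441.
Chebyshev: Pr(|Ȳ − 18| ≥ 2.07) ≤ Var(Ȳ)/(2.07)² = 41.86/(227·2.07²) = 0.0430.

0.043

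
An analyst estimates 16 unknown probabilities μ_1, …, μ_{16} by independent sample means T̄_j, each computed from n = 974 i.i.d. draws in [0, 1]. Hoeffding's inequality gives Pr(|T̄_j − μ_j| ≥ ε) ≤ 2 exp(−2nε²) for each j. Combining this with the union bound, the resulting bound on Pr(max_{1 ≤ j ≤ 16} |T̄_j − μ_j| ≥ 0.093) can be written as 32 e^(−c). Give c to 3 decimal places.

Union bound over the 16 events: Pr(max_{1 ≤ j ≤ 16} |T̄_j − μ_j| ≥ 0.093) ≤ 16·2·exp(−2nε²) = 32 exp(−2·974·0.093²).
So c = 2·974·0.093² = 16.8483.

16.848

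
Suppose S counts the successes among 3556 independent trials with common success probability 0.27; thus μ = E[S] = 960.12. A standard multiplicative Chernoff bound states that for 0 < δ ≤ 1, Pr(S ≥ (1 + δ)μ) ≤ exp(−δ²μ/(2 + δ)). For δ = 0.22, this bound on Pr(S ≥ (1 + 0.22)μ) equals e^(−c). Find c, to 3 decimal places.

c = δ²μ/(2 + δ) = 0.22²·960.12/(2 + 0.22) = 20.9323.

20.932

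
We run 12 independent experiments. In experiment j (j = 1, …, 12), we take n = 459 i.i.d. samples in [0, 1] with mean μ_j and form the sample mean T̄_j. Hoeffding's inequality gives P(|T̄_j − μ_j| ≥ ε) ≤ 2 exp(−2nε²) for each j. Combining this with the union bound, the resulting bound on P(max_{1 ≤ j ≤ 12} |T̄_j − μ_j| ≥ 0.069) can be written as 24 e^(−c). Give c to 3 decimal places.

Union bound over the 12 events: P(max_{1 ≤ j ≤ 12} |T̄_j − μ_j| ≥ 0.069) ≤ 12·2·exp(−2nε²) = 24 exp(−2·459·0.069²).
So c = 2·459·0.069² = 4.3706.

4.371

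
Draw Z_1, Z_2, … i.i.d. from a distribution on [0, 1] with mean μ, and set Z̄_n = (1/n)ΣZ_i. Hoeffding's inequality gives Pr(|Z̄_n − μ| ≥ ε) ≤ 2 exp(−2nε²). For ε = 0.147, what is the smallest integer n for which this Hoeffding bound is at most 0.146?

61

Require 2·exp(−2nε²) ≤ 0.146, i.e. 2nε² ≥ ln(2/0.146) = 2.617296.
So n ≥ 2.617296 / (2·0.147²) = 60.560.
The smallest integer n is 61.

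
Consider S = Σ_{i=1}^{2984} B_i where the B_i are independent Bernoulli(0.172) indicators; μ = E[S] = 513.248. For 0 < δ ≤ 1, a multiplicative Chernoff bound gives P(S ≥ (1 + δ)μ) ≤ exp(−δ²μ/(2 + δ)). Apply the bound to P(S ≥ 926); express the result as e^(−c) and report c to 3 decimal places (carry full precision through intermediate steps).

118.370

Write 926 = (1 + δ)μ, so δ = 926/513.248 − 1 = 0.804196…
Then the exponent is δ²μ/(2 + δ) = (926 − μ)² / (μ·(2 + δ)) = 118.370297.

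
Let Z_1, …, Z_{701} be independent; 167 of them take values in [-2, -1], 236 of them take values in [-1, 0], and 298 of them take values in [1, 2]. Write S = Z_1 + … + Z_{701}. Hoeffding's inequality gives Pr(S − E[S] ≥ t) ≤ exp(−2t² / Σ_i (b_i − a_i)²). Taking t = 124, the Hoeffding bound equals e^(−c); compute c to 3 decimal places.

Σ(b_i − a_i)² = 167·1² + 236·1² + 298·1² = 701.
c = 2t² / 701 = 2·124² / 701 = 43.8688.

43.869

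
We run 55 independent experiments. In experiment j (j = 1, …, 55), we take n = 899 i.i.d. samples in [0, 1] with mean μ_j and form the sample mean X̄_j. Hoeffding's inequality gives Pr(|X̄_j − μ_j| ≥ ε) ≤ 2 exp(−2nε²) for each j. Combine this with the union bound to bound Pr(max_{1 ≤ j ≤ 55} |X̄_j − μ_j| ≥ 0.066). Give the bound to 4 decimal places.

Per-experiment Hoeffding bound: 2·exp(−2·899·0.066²) = 2·exp(−7.83209) = 0.00079359.
Union bound over 55 events: 55·0.00079359 = 0.04365.

0.0436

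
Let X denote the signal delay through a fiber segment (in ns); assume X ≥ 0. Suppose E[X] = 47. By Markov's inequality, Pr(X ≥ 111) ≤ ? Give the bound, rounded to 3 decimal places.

Markov's inequality: for a non-negative random variable, Pr(X ≥ a) ≤ E[X]/a.
Here E[X] = 47 and a = 111, so the bound is 47/111 = 0.4234.

0.423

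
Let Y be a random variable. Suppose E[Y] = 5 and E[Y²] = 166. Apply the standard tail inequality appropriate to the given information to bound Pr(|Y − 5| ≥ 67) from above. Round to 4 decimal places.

The first two moments determine the variance, so Chebyshev's inequality is the sharpest standard bound available.
Var(Y) = E[Y²] − (E[Y])² = 166 − 25 = 141.
Chebyshev's inequality: Pr(|Y − μ| ≥ t) ≤ Var(Y)/t² = 141/4489 = 0.0314.

0.0314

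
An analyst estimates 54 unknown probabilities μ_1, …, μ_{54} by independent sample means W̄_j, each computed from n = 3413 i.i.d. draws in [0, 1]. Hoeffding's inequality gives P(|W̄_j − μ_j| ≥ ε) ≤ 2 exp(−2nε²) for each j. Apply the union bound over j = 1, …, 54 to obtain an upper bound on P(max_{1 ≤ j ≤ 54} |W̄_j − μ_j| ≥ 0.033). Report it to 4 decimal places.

Per-experiment Hoeffding bound: 2·exp(−2·3413·0.033²) = 2·exp(−7.43351) = 0.0011822.
Union bound over 54 events: 54·0.0011822 = 0.06384.

0.0638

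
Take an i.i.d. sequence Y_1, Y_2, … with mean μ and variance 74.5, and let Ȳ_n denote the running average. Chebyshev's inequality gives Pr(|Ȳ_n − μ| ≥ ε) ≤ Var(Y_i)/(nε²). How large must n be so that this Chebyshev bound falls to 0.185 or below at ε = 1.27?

Require 74.5/(n·1.27²) ≤ 0.185, i.e. n ≥ 74.5/(0.185·1.27²) = 249.676.
The smallest integer n is 250.

250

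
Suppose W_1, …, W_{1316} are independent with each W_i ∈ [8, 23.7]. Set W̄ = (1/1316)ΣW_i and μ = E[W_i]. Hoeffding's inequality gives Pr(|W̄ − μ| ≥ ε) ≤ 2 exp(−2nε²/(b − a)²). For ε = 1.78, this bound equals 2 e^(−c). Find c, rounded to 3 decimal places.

33.832

c = 2nε²/(b − a)² = 2·1316·1.78² / 15.7² = 33.8319.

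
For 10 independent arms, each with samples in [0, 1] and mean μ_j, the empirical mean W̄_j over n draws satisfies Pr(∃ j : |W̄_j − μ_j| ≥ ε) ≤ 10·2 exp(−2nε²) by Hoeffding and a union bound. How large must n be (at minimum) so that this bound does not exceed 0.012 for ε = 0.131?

Need 2·10·exp(−2nε²) ≤ 0.012, i.e. exp(−2nε²) ≤ 0.012/20.
So 2nε² ≥ ln(20/0.012) = 7.418581.
Hence n ≥ 7.418581/(2·0.131²) = 216.147.
The smallest integer n is 217.

217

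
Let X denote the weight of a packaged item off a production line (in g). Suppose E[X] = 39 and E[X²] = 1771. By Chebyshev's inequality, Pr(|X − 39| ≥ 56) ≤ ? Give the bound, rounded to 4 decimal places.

Var(X) = E[X²] − (E[X])² = 1771 − 1521 = 250.
Chebyshev's inequality: Pr(|X − μ| ≥ t) ≤ Var(X)/t² = 250/3136 = 0.0797.

0.0797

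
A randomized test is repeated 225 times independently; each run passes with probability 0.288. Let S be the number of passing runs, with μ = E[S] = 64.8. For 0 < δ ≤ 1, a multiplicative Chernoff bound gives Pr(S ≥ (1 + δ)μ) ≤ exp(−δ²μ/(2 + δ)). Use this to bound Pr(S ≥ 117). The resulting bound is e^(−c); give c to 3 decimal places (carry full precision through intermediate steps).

14.988

Write 117 = (1 + δ)μ, so δ = 117/64.8 − 1 = 0.8055556…
Then the exponent is δ²μ/(2 + δ) = (117 − μ)² / (μ·(2 + δ)) = 14.988119.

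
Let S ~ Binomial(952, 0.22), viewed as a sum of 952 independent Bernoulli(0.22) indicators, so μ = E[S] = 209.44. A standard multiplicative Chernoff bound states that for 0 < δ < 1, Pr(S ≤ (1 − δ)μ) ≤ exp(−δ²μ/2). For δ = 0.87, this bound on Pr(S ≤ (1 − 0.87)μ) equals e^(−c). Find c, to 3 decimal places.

c = δ²μ/2 = 0.87²·209.44/2 = 79.2626.

79.263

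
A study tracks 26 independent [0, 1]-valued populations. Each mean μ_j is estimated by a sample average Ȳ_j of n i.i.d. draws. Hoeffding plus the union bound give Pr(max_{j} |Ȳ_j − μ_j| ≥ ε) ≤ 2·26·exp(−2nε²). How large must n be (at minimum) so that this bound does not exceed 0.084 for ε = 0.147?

Need 2·26·exp(−2nε²) ≤ 0.084, i.e. exp(−2nε²) ≤ 0.084/52.
So 2nε² ≥ ln(52/0.084) = 6.428182.
Hence n ≥ 6.428182/(2·0.147²) = 148.739.
The smallest integer n is 149.

149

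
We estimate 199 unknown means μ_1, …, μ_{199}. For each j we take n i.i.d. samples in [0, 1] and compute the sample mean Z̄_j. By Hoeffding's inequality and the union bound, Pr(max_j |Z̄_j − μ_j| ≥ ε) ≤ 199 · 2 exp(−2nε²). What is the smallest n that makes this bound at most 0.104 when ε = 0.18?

Need 2·199·exp(−2nε²) ≤ 0.104, i.e. exp(−2nε²) ≤ 0.104/398.
So 2nε² ≥ ln(398/0.104) = 8.249816.
Hence n ≥ 8.249816/(2·0.18²) = 127.312.
The smallest integer n is 128.

128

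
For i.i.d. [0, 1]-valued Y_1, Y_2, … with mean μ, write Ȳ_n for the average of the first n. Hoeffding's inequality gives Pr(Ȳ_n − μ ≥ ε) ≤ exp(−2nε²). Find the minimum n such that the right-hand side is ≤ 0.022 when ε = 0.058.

Require exp(−2nε²) ≤ 0.022, i.e. 2nε² ≥ ln(1/0.022) = 3.816713.
So n ≥ 3.816713 / (2·0.058²) = 567.288.
The smallest integer n is 568.

568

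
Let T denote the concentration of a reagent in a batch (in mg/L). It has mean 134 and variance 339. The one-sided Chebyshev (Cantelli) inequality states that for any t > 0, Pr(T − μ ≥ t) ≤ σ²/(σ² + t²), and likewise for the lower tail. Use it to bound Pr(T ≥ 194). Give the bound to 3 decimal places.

Here σ² = 339 and t = 60, so σ² + t² = 3939.
Cantelli's bound: 339/3939 = 0.0861.

0.086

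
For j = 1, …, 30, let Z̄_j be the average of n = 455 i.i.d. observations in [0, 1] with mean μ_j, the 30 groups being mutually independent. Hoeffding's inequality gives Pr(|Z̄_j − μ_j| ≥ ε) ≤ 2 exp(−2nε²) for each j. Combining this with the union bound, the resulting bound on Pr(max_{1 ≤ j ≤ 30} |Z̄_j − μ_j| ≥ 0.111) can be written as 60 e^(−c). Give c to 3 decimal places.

Union bound over the 30 events: Pr(max_{1 ≤ j ≤ 30} |Z̄_j − μ_j| ≥ 0.111) ≤ 30·2·exp(−2nε²) = 60 exp(−2·455·0.111²).
So c = 2·455·0.111² = 11.2121.

11.212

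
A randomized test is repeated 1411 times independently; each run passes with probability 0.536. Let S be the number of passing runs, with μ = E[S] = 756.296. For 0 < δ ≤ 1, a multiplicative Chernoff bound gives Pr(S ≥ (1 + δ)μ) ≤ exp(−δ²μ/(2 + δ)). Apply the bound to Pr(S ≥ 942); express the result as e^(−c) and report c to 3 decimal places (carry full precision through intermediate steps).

20.306

Write 942 = (1 + δ)μ, so δ = 942/756.296 − 1 = 0.2455441…
Then the exponent is δ²μ/(2 + δ) = (942 − μ)² / (μ·(2 + δ)) = 20.306222.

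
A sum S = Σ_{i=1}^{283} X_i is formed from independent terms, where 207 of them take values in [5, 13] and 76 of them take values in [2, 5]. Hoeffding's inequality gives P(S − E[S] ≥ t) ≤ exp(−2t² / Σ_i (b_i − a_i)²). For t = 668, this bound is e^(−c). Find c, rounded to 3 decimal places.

64.057

Σ(b_i − a_i)² = 207·8² + 76·3² = 13932.
c = 2t² / 13932 = 2·668² / 13932 = 64.0574.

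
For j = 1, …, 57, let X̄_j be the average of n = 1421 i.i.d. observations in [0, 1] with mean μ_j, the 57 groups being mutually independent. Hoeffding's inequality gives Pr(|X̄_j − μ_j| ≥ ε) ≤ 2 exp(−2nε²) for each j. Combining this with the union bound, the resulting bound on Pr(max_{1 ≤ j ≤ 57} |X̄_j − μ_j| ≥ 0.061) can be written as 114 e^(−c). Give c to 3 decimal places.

10.575

Union bound over the 57 events: Pr(max_{1 ≤ j ≤ 57} |X̄_j − μ_j| ≥ 0.061) ≤ 57·2·exp(−2nε²) = 114 exp(−2·1421·0.061²).
So c = 2·1421·0.061² = 10.5751.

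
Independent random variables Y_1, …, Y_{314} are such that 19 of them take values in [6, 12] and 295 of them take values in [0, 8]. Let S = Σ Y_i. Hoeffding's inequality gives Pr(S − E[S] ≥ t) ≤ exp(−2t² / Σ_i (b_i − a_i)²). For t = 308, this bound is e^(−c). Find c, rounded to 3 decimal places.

9.698

Σ(b_i − a_i)² = 19·6² + 295·8² = 19564.
c = 2t² / 19564 = 2·308² / 19564 = 9.6978.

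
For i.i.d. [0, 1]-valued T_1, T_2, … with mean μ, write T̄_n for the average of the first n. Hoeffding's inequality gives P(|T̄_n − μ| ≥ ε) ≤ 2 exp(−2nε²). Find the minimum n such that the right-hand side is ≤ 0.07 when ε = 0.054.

575

Require 2·exp(−2nε²) ≤ 0.07, i.e. 2nε² ≥ ln(2/0.07) = 3.352407.
So n ≥ 3.352407 / (2·0.054²) = 574.830.
The smallest integer n is 575.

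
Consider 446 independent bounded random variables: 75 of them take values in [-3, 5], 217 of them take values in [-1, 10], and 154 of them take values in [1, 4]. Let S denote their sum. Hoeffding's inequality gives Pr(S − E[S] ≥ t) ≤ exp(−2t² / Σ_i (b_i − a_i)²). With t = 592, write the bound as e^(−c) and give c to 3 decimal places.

21.605

Σ(b_i − a_i)² = 75·8² + 217·11² + 154·3² = 32443.
c = 2t² / 32443 = 2·592² / 32443 = 21.6049.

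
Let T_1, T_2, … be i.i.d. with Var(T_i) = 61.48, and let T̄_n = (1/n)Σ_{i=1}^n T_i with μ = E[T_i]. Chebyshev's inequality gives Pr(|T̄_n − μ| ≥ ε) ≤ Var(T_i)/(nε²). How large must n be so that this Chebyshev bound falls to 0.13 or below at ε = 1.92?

129

Require 61.48/(n·1.92²) ≤ 0.13, i.e. n ≥ 61.48/(0.13·1.92²) = 128.289.
The smallest integer n is 129.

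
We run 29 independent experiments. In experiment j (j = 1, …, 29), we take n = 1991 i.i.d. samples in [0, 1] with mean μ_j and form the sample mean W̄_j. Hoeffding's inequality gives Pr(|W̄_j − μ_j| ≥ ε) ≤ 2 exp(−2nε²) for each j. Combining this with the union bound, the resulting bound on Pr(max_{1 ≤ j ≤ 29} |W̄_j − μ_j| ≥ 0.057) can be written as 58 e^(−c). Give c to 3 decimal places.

12.938

Union bound over the 29 events: Pr(max_{1 ≤ j ≤ 29} |W̄_j − μ_j| ≥ 0.057) ≤ 29·2·exp(−2nε²) = 58 exp(−2·1991·0.057²).
So c = 2·1991·0.057² = 12.9375.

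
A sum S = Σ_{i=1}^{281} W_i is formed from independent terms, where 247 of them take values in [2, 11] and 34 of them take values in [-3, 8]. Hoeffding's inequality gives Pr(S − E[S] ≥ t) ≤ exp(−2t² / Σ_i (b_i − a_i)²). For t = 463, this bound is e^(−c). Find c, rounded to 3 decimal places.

17.774

Σ(b_i − a_i)² = 247·9² + 34·11² = 24121.
c = 2t² / 24121 = 2·463² / 24121 = 17.7745.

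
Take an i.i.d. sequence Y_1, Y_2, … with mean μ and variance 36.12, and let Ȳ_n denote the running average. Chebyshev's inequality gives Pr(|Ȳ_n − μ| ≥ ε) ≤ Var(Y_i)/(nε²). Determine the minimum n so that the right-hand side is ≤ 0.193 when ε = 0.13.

11074

Require 36.12/(n·0.13²) ≤ 0.193, i.e. n ≥ 36.12/(0.193·0.13²) = 11073.980.
The smallest integer n is 11074.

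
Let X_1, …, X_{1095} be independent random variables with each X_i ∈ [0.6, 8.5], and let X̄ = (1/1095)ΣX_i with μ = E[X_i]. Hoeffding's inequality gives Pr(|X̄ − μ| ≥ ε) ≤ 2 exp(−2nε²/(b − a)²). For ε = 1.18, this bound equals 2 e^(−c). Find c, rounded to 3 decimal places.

c = 2nε²/(b − a)² = 2·1095·1.18² / 7.9² = 48.8601.

48.860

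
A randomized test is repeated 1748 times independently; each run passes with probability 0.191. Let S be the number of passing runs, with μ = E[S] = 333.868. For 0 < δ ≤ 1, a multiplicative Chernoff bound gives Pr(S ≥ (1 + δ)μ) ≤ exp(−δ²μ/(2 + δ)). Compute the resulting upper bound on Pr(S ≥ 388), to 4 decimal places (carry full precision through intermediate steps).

Write 388 = (1 + δ)μ, so δ = 388/333.868 − 1 = 0.1621359…
Then the exponent is δ²μ/(2 + δ) = (388 − μ)² / (μ·(2 + δ)) = 4.059293.
Bound = exp(−4.059293) = 0.01726.

0.0173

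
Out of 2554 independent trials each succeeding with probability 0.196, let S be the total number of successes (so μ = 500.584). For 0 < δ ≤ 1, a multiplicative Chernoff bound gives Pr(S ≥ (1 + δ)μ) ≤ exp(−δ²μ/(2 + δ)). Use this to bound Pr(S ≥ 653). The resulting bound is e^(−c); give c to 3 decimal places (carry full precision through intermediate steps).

Write 653 = (1 + δ)μ, so δ = 653/500.584 − 1 = 0.3044764…
Then the exponent is δ²μ/(2 + δ) = (653 − μ)² / (μ·(2 + δ)) = 20.137794.

20.138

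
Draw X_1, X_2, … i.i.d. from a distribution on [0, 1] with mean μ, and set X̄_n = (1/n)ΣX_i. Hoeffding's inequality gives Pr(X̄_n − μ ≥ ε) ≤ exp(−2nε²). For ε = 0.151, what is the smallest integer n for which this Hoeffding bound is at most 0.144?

43

Require exp(−2nε²) ≤ 0.144, i.e. 2nε² ≥ ln(1/0.144) = 1.937942.
So n ≥ 1.937942 / (2·0.151²) = 42.497.
The smallest integer n is 43.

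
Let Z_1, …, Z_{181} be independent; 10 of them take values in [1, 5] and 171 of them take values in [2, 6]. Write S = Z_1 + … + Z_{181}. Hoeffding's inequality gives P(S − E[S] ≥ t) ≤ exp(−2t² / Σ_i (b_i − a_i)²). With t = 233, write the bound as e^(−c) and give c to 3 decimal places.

37.492

Σ(b_i − a_i)² = 10·4² + 171·4² = 2896.
c = 2t² / 2896 = 2·233² / 2896 = 37.4924.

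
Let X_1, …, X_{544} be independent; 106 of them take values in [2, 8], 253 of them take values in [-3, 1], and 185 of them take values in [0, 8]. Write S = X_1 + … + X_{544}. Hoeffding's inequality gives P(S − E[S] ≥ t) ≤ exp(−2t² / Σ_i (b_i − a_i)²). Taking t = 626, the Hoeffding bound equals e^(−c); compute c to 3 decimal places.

39.776

Σ(b_i − a_i)² = 106·6² + 253·4² + 185·8² = 19704.
c = 2t² / 19704 = 2·626² / 19704 = 39.7763.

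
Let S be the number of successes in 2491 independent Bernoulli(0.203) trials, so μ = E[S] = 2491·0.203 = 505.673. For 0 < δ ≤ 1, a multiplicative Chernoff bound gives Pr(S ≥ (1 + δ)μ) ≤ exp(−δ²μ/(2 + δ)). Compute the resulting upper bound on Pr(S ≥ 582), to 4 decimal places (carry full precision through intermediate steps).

Write 582 = (1 + δ)μ, so δ = 582/505.673 − 1 = 0.1509414…
Then the exponent is δ²μ/(2 + δ) = (582 − μ)² / (μ·(2 + δ)) = 5.356215.
Bound = exp(−5.356215) = 0.00472.

0.0047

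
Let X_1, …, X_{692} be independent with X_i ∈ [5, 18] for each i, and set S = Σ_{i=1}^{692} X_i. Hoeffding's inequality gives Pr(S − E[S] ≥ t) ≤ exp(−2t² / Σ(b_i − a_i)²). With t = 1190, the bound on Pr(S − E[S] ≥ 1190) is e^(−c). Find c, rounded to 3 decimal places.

24.218

Σ(b_i − a_i)² = 692·(13)² = 116948.
c = 2t²/116948 = 2·1190²/116948 = 24.2176.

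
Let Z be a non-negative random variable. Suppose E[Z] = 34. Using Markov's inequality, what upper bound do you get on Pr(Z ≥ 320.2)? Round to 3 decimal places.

Markov's inequality: for a non-negative random variable, Pr(Z ≥ a) ≤ E[Z]/a.
Here E[Z] = 34 and a = 320.2, so the bound is 34/320.2 = 0.1062.

0.106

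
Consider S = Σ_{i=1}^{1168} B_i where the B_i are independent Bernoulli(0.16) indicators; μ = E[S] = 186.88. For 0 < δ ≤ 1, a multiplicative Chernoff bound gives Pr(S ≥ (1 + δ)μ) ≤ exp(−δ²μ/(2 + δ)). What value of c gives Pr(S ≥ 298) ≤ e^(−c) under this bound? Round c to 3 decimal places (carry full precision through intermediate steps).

Write 298 = (1 + δ)μ, so δ = 298/186.88 − 1 = 0.5946062…
Then the exponent is δ²μ/(2 + δ) = (298 − μ)² / (μ·(2 + δ)) = 25.465382.

25.465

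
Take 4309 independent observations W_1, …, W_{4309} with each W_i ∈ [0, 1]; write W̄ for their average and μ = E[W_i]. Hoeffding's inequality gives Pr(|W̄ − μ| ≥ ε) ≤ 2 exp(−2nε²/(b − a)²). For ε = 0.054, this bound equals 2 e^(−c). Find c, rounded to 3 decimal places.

c = 2nε²/(b − a)² = 2·4309·0.054² / 1² = 25.1301.

25.130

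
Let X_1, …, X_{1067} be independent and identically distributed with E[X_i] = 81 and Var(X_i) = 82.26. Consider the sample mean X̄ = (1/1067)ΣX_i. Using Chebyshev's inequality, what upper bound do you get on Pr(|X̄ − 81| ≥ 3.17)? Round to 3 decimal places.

0.008

Var(X̄) = Var(X_i)/n = 82.26/1067 = 0.077095.
Chebyshev: Pr(|X̄ − 81| ≥ 3.17) ≤ Var(X̄)/(3.17)² = 82.26/(1067·3.17²) = 0.0077.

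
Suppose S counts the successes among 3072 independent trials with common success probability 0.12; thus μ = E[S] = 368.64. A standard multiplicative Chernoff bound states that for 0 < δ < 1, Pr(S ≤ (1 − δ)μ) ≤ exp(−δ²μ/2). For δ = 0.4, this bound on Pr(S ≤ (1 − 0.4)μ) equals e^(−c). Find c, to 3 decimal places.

29.491

c = δ²μ/2 = 0.4²·368.64/2 = 29.4912.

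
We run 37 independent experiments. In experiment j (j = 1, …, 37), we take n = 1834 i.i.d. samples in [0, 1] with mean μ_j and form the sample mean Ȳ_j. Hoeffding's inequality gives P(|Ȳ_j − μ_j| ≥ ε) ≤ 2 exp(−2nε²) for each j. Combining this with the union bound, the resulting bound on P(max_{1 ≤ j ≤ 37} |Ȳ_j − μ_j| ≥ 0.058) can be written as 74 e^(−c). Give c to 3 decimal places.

Union bound over the 37 events: P(max_{1 ≤ j ≤ 37} |Ȳ_j − μ_j| ≥ 0.058) ≤ 37·2·exp(−2nε²) = 74 exp(−2·1834·0.058²).
So c = 2·1834·0.058² = 12.3392.

12.339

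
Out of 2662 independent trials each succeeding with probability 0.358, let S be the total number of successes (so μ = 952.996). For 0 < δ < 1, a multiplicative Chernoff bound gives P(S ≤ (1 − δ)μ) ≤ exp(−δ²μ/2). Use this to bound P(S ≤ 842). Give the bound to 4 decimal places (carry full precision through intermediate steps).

Write 842 = (1 − δ)μ, so δ = 1 − 842/952.996 = 0.1164706…
Then the exponent is δ²μ/2 = (μ − 842)²/(2μ) = 6.463884.
Bound = exp(−6.463884) = 0.00156.

0.0016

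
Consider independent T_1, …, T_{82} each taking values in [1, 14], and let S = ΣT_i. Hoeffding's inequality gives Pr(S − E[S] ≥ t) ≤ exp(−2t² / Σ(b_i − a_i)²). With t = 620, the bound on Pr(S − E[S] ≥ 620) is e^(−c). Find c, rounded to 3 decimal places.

55.477

Σ(b_i − a_i)² = 82·(13)² = 13858.
c = 2t²/13858 = 2·620²/13858 = 55.4770.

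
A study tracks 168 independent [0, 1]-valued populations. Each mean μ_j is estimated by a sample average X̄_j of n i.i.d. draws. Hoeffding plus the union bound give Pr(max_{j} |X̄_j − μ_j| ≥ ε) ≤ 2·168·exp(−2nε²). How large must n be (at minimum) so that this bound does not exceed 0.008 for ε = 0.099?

Need 2·168·exp(−2nε²) ≤ 0.008, i.e. exp(−2nε²) ≤ 0.008/336.
So 2nε² ≥ ln(336/0.008) = 10.645425.
Hence n ≥ 10.645425/(2·0.099²) = 543.079.
The smallest integer n is 544.

544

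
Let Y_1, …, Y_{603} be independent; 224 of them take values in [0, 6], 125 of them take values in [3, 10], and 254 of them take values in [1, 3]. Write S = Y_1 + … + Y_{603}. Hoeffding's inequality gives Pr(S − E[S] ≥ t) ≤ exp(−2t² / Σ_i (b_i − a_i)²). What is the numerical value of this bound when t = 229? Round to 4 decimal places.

0.0010

Σ(b_i − a_i)² = 224·6² + 125·7² + 254·2² = 15205.
Exponent = 2·229² / 15205 = 6.89786.
Bound = exp(−6.89786) = 0.00101.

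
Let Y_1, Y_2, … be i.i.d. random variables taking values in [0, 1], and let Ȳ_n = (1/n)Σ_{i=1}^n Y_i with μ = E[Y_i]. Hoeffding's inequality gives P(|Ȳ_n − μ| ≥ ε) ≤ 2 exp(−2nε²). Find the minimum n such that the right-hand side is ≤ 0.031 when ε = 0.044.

1077

Require 2·exp(−2nε²) ≤ 0.031, i.e. 2nε² ≥ ln(2/0.031) = 4.166915.
So n ≥ 4.166915 / (2·0.044²) = 1076.166.
The smallest integer n is 1077.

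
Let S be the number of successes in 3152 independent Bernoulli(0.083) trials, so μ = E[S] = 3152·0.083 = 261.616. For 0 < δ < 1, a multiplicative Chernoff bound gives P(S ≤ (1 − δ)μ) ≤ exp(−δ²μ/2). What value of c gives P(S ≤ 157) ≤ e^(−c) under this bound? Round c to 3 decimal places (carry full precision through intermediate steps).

20.917

Write 157 = (1 − δ)μ, so δ = 1 − 157/261.616 = 0.3998838…
Then the exponent is δ²μ/2 = (μ − 157)²/(2μ) = 20.917122.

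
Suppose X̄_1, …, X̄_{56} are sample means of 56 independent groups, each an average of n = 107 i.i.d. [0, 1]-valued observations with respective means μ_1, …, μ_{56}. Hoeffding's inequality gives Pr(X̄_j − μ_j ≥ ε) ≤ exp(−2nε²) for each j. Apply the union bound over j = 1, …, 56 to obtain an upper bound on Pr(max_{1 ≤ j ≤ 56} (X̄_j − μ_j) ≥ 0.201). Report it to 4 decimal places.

Per-experiment Hoeffding bound: exp(−2·107·0.201²) = exp(−8.64581) = 0.00017586.
Union bound over 56 events: 56·0.00017586 = 0.00985.

0.0098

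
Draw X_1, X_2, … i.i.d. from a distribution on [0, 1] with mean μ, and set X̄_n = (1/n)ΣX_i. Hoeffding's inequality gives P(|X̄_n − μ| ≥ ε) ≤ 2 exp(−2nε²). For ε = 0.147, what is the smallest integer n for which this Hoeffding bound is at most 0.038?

92

Require 2·exp(−2nε²) ≤ 0.038, i.e. 2nε² ≥ ln(2/0.038) = 3.963316.
So n ≥ 3.963316 / (2·0.147²) = 91.705.
The smallest integer n is 92.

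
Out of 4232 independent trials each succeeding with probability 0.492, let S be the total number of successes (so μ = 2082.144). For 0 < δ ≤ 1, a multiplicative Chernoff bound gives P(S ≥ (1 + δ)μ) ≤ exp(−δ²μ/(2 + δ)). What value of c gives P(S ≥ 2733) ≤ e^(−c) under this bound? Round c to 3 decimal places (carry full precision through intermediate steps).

87.975

Write 2733 = (1 + δ)μ, so δ = 2733/2082.144 − 1 = 0.3125893…
Then the exponent is δ²μ/(2 + δ) = (2733 − μ)² / (μ·(2 + δ)) = 87.975257.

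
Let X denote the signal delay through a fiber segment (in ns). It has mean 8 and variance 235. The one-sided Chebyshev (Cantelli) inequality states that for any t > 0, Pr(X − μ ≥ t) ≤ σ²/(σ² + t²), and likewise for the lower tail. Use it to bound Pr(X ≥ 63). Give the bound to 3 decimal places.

0.072

Here σ² = 235 and t = 55, so σ² + t² = 3260.
Cantelli's bound: 235/3260 = 0.0721.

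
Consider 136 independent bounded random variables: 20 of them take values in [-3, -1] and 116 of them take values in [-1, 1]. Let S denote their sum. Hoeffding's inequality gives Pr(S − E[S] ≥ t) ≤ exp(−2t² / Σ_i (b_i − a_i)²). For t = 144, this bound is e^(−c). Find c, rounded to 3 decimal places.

Σ(b_i − a_i)² = 20·2² + 116·2² = 544.
c = 2t² / 544 = 2·144² / 544 = 76.2353.

76.235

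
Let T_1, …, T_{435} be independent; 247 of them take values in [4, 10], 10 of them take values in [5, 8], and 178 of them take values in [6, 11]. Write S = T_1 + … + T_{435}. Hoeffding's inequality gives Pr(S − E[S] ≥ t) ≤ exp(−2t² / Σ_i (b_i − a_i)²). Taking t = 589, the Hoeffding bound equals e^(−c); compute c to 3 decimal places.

Σ(b_i − a_i)² = 247·6² + 10·3² + 178·5² = 13432.
c = 2t² / 13432 = 2·589² / 13432 = 51.6559.

51.656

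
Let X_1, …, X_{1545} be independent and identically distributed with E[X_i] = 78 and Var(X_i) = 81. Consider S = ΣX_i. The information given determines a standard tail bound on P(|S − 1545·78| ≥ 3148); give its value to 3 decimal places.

With mean and variance of each term known, Chebyshev's inequality bounds the deviation of the sum (or sample mean).
Var(S) = n·Var(X_i) = 1545·81 = 125145.
Chebyshev: P(|S − 1545·78| ≥ 3148) ≤ Var(S)/3148² = 125145/9909904 = 0.0126.

0.013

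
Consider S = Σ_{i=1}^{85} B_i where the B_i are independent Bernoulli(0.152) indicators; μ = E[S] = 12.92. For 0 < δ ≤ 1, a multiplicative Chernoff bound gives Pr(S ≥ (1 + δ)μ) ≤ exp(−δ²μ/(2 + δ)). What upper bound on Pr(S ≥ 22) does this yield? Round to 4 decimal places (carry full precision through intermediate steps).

0.0943

Write 22 = (1 + δ)μ, so δ = 22/12.92 − 1 = 0.7027864…
Then the exponent is δ²μ/(2 + δ) = (22 − μ)² / (μ·(2 + δ)) = 2.361008.
Bound = exp(−2.361008) = 0.09433.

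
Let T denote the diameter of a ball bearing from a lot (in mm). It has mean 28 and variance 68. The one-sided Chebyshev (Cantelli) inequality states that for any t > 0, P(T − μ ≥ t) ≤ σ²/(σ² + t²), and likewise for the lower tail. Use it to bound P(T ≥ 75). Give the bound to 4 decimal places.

Here σ² = 68 and t = 47, so σ² + t² = 2277.
Cantelli's bound: 68/2277 = 0.0299.

0.0299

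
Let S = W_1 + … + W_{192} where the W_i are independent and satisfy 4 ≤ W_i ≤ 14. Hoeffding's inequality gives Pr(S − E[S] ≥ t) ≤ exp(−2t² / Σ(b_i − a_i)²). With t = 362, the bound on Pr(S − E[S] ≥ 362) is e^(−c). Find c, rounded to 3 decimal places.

13.650

Σ(b_i − a_i)² = 192·(10)² = 19200.
c = 2t²/19200 = 2·362²/19200 = 13.6504.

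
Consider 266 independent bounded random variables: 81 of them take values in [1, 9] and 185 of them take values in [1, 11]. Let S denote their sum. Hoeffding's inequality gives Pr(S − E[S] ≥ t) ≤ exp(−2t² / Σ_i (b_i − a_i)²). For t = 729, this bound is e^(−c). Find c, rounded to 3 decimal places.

44.878

Σ(b_i − a_i)² = 81·8² + 185·10² = 23684.
c = 2t² / 23684 = 2·729² / 23684 = 44.8776.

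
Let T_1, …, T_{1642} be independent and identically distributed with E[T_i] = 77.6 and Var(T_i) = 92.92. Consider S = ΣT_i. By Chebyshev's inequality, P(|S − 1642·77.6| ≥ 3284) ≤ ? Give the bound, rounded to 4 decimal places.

0.0141

Var(S) = n·Var(T_i) = 1642·92.92 = 152574.64.
Chebyshev: P(|S − 1642·77.6| ≥ 3284) ≤ Var(S)/3284² = 152574.64/10784656 = 0.0141.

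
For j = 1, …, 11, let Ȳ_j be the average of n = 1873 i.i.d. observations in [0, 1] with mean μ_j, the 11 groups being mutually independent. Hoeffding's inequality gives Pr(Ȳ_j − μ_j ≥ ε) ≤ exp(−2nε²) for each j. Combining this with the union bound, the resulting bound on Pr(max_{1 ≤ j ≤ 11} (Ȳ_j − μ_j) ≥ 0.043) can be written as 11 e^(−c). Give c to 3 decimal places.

Union bound over the 11 events: Pr(max_{1 ≤ j ≤ 11} (Ȳ_j − μ_j) ≥ 0.043) ≤ 11·exp(−2nε²) = 11 exp(−2·1873·0.043²).
So c = 2·1873·0.043² = 6.9264.

6.926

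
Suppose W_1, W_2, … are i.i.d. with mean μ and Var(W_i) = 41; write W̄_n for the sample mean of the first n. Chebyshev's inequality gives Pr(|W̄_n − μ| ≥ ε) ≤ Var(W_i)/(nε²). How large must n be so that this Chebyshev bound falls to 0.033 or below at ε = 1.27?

Require 41/(n·1.27²) ≤ 0.033, i.e. n ≥ 41/(0.033·1.27²) = 770.305.
The smallest integer n is 771.

771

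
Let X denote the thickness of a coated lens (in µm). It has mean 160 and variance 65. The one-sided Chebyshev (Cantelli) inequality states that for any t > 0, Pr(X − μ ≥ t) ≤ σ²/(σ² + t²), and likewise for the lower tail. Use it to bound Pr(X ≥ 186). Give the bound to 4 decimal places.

Here σ² = 65 and t = 26, so σ² + t² = 741.
Cantelli's bound: 65/741 = 0.0877.

0.0877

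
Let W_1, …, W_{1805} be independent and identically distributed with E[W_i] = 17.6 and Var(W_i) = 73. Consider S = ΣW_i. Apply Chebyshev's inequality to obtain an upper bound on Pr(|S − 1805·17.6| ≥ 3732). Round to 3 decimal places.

Var(S) = n·Var(W_i) = 1805·73 = 131765.
Chebyshev: Pr(|S − 1805·17.6| ≥ 3732) ≤ Var(S)/3732² = 131765/13927824 = 0.0095.

0.009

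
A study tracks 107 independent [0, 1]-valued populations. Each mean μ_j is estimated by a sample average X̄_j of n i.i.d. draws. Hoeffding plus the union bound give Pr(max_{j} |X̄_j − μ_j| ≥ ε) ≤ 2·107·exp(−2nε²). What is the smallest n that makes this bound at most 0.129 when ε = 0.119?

Need 2·107·exp(−2nε²) ≤ 0.129, i.e. exp(−2nε²) ≤ 0.129/214.
So 2nε² ≥ ln(214/0.129) = 7.413919.
Hence n ≥ 7.413919/(2·0.119²) = 261.772.
The smallest integer n is 262.

262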